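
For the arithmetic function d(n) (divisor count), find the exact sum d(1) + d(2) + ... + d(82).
Σ_{n ≤ 82} d(n) = 377

Compute d(n) for each 1 ≤ n ≤ 82: d(1) = 1, d(2) = 2, d(3) = 2, d(4) = 3, d(5) = 2, d(6) = 4, d(7) = 2, d(8) = 4, d(9) = 3, d(10) = 4, d(11) = 2, d(12) = 6, d(13) = 2, d(14) = 4, d(15) = 4, d(16) = 5, d(17) = 2, d(18) = 6, d(19) = 2, d(20) = 6, d(21) = 4, d(22) = 4, d(23) = 2, d(24) = 8, d(25) = 3, d(26) = 4, d(27) = 4, d(28) = 6, d(29) = 2, d(30) = 8, d(31) = 2, d(32) = 6, d(33) = 4, d(34) = 4, d(35) = 4, d(36) = 9, d(37) = 2, d(38) = 4, d(39) = 4, d(40) = 8, d(41) = 2, d(42) = 8, d(43) = 2, d(44) = 6, d(45) = 6, d(46) = 4, d(47) = 2, d(48) = 10, d(49) = 3, d(50) = 6, d(51) = 4, d(52) = 6, d(53) = 2, d(54) = 8, d(55) = 4, d(56) = 8, d(57) = 4, d(58) = 4, d(59) = 2, d(60) = 12, d(61) = 2, d(62) = 4, d(63) = 6, d(64) = 7, d(65) = 4, d(66) = 8, d(67) = 2, d(68) = 6, d(69) = 4, d(70) = 8, d(71) = 2, d(72) = 12, d(73) = 2, d(74) = 4, d(75) = 6, d(76) = 6, d(77) = 4, d(78) = 8, d(79) = 2, d(80) = 10, d(81) = 5, d(82) = 4. Summing all 82 values: 377. (Dirichlet's divisor formula: Σ_{n ≤ x} d(n) = x ln(x) + (2γ − 1) x + O(√x). For x = 82, the asymptotic estimate is ≈ 374.01.)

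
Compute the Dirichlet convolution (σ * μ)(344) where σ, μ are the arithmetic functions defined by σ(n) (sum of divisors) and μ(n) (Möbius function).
(σ * μ)(344) = 344

Divisors of 344: [1, 2, 4, 8, 43, 86, 172, 344]. For each d | 344:
  d = 1: σ(1) · μ(344/1) = 1 · 0 = 0
  d = 2: σ(2) · μ(344/2) = 3 · 0 = 0
  d = 4: σ(4) · μ(344/4) = 7 · 1 = 7
  d = 8: σ(8) · μ(344/8) = 15 · -1 = -15
  d = 43: σ(43) · μ(344/43) = 44 · 0 = 0
  d = 86: σ(86) · μ(344/86) = 132 · 0 = 0
  d = 172: σ(172) · μ(344/172) = 308 · -1 = -308
  d = 344: σ(344) · μ(344/344) = 660 · 1 = 660
Summing: (σ * μ)(344) = 0 + 0 + 7 + -15 + 0 + 0 + -308 + 660 = 344.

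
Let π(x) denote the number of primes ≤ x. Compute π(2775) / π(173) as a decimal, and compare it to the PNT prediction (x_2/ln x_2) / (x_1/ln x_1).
π(2775)/π(173) = 403/40 ≈ 10.0750;  PNT prediction ≈ 10.4260.

π(173) = 40 and π(2775) = 403, so π(2775)/π(173) ≈ 10.0750. The PNT-predicted ratio is (2775/ln(2775)) / (173/ln(173)) ≈ 10.4260. The two agree to within a few percent, as expected.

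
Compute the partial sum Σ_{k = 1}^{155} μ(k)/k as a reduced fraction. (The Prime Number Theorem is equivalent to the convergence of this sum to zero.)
Σ μ(k)/k = 35386221418707905836854512026342273734410221837967216139/5364750833138837555449767529261714317873456270532298668855

Values of μ(k) for 1 ≤ k ≤ 155: μ(1) = 1, μ(2) = -1, μ(3) = -1, μ(5) = -1, μ(6) = 1, μ(7) = -1, μ(10) = 1, μ(11) = -1, μ(13) = -1, μ(14) = 1, μ(15) = 1, μ(17) = -1, μ(19) = -1, μ(21) = 1, μ(22) = 1, μ(23) = -1, μ(26) = 1, μ(29) = -1, μ(30) = -1, μ(31) = -1, μ(33) = 1, μ(34) = 1, μ(35) = 1, μ(37) = -1, μ(38) = 1, μ(39) = 1, μ(41) = -1, μ(42) = -1, μ(43) = -1, μ(46) = 1, μ(47) = -1, μ(51) = 1, μ(53) = -1, μ(55) = 1, μ(57) = 1, μ(58) = 1, μ(59) = -1, μ(61) = -1, μ(62) = 1, μ(65) = 1, μ(66) = -1, μ(67) = -1, μ(69) = 1, μ(70) = -1, μ(71) = -1, μ(73) = -1, μ(74) = 1, μ(77) = 1, μ(78) = -1, μ(79) = -1, μ(82) = 1, μ(83) = -1, μ(85) = 1, μ(86) = 1, μ(87) = 1, μ(89) = -1, μ(91) = 1, μ(93) = 1, μ(94) = 1, μ(95) = 1, μ(97) = -1, μ(101) = -1, μ(102) = -1, μ(103) = -1, μ(105) = -1, μ(106) = 1, μ(107) = -1, μ(109) = -1, μ(110) = -1, μ(111) = 1, μ(113) = -1, μ(114) = -1, μ(115) = 1, μ(118) = 1, μ(119) = 1, μ(122) = 1, μ(123) = 1, μ(127) = -1, μ(129) = 1, μ(130) = -1, μ(131) = -1, μ(133) = 1, μ(134) = 1, μ(137) = -1, μ(138) = -1, μ(139) = -1, μ(141) = 1, μ(142) = 1, μ(143) = 1, μ(145) = 1, μ(146) = 1, μ(149) = -1, μ(151) = -1, μ(154) = -1, μ(155) = 1, with μ = 0 on non-squarefree integers. Summing μ(k)/k for k where μ(k) ≠ 0 gives 35386221418707905836854512026342273734410221837967216139/5364750833138837555449767529261714317873456270532298668855 ≈ 0.0066. (PNT ⟺ this sum → 0 as n → ∞.)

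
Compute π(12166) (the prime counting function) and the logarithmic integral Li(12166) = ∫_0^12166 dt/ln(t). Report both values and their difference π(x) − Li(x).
π(12166) = 1457;  Li(12166) ≈ 1478.76;  π(x) − Li(x) ≈ -21.76.

Direct count of primes ≤ 12166 gives π(12166) = 1457. Numerical evaluation of the logarithmic integral gives Li(12166) ≈ 1478.76. The difference π(x) − Li(x) ≈ -21.76 is typically negative for small/moderate x (Li(x) overestimates), though Littlewood's theorem shows this sign changes infinitely often.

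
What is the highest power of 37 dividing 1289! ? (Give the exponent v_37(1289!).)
v_37(1289!) = 34

Legendre's formula: v_p(n!) = Σ_{k ≥ 1} ⌊n / p^k⌋. For p = 37, n = 1289, the terms are:
  ⌊1289/37^1⌋ = ⌊1289/37⌋ = 34
(the next term ⌊1289/37^2⌋ = 0, terminating the sum). Summing: v_37(1289!) = 34 = 34.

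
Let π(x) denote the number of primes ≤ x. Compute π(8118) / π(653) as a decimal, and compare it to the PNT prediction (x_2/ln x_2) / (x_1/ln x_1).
π(8118)/π(653) = 1021/119 ≈ 8.5798;  PNT prediction ≈ 8.9513.

π(653) = 119 and π(8118) = 1021, so π(8118)/π(653) ≈ 8.5798. The PNT-predicted ratio is (8118/ln(8118)) / (653/ln(653)) ≈ 8.9513. The two agree to within a few percent, as expected.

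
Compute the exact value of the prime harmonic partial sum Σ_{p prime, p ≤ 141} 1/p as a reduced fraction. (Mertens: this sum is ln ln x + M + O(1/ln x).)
Σ 1/p = 18825509850919239131453102166593625244431364344421618363/10014646650599190067509233131649940057366334653200433090

π(141) = 34, so the primes ≤ 141 are [2, 3, 5, 7, 11, 13, 17, 19, 23, 29, 31, 37, 41, 43, 47, 53, 59, 61, 67, 71, 73, 79, 83, 89, 97, 101, 103, 107, 109, 113, 127, 131, 137, 139]. Summing 1/p over these primes: 18825509850919239131453102166593625244431364344421618363/10014646650599190067509233131649940057366334653200433090 ≈ 1.8798. Mertens estimate ln ln(141) + 0.2615 ≈ 1.8606.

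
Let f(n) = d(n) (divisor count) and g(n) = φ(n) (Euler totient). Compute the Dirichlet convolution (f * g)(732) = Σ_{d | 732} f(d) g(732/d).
(d * φ)(732) = 1736

Divisors of 732: [1, 2, 3, 4, 6, 12, 61, 122, 183, 244, 366, 732]. For each d | 732:
  d = 1: d(1) · φ(732/1) = 1 · 240 = 240
  d = 2: d(2) · φ(732/2) = 2 · 120 = 240
  d = 3: d(3) · φ(732/3) = 2 · 120 = 240
  d = 4: d(4) · φ(732/4) = 3 · 120 = 360
  d = 6: d(6) · φ(732/6) = 4 · 60 = 240
  d = 12: d(12) · φ(732/12) = 6 · 60 = 360
  d = 61: d(61) · φ(732/61) = 2 · 4 = 8
  d = 122: d(122) · φ(732/122) = 4 · 2 = 8
  d = 183: d(183) · φ(732/183) = 4 · 2 = 8
  d = 244: d(244) · φ(732/244) = 6 · 2 = 12
  d = 366: d(366) · φ(732/366) = 8 · 1 = 8
  d = 732: d(732) · φ(732/732) = 12 · 1 = 12
Summing: (d * φ)(732) = 240 + 240 + 240 + 360 + 240 + 360 + 8 + 8 + 8 + 12 + 8 + 12 = 1736.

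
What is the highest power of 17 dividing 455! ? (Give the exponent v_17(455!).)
v_17(455!) = 27

Legendre's formula: v_p(n!) = Σ_{k ≥ 1} ⌊n / p^k⌋. For p = 17, n = 455, the terms are:
  ⌊455/17^1⌋ = ⌊455/17⌋ = 26
  ⌊455/17^2⌋ = ⌊455/289⌋ = 1
(the next term ⌊455/17^3⌋ = 0, terminating the sum). Summing: v_17(455!) = 26 + 1 = 27.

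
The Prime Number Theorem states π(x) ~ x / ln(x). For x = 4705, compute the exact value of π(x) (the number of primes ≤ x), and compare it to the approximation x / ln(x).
π(4705) = 635;  x/ln(x) ≈ 556.38;  relative error ≈ 12.38%.

Directly count primes up to 4705: π(4705) = 635. The PNT approximation gives 4705/ln(4705) ≈ 4705/8.45638 ≈ 556.38. Relative error (π(x) − x/ln(x)) / π(x) ≈ 12.38%; the approximation is known to undercount slightly (Li(x) is a better estimate).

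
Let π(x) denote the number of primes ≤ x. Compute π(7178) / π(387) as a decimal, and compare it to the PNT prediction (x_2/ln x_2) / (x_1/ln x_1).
π(7178)/π(387) = 917/76 ≈ 12.0658;  PNT prediction ≈ 12.4472.

π(387) = 76 and π(7178) = 917, so π(7178)/π(387) ≈ 12.0658. The PNT-predicted ratio is (7178/ln(7178)) / (387/ln(387)) ≈ 12.4472. The two agree to within a few percent, as expected.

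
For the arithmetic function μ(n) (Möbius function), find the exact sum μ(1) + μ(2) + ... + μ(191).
Σ_{n ≤ 191} μ(n) = -5

Compute μ(n) for each 1 ≤ n ≤ 191: μ(1) = 1, μ(2) = -1, μ(3) = -1, μ(4) = 0, μ(5) = -1, μ(6) = 1, μ(7) = -1, μ(8) = 0, μ(9) = 0, μ(10) = 1, μ(11) = -1, μ(12) = 0, μ(13) = -1, μ(14) = 1, μ(15) = 1, μ(16) = 0, μ(17) = -1, μ(18) = 0, μ(19) = -1, μ(20) = 0, μ(21) = 1, μ(22) = 1, μ(23) = -1, μ(24) = 0, μ(25) = 0, μ(26) = 1, μ(27) = 0, μ(28) = 0, μ(29) = -1, μ(30) = -1, μ(31) = -1, μ(32) = 0, μ(33) = 1, μ(34) = 1, μ(35) = 1, μ(36) = 0, μ(37) = -1, μ(38) = 1, μ(39) = 1, μ(40) = 0, μ(41) = -1, μ(42) = -1, μ(43) = -1, μ(44) = 0, μ(45) = 0, μ(46) = 1, μ(47) = -1, μ(48) = 0, μ(49) = 0, μ(50) = 0, μ(51) = 1, μ(52) = 0, μ(53) = -1, μ(54) = 0, μ(55) = 1, μ(56) = 0, μ(57) = 1, μ(58) = 1, μ(59) = -1, μ(60) = 0, μ(61) = -1, μ(62) = 1, μ(63) = 0, μ(64) = 0, μ(65) = 1, μ(66) = -1, μ(67) = -1, μ(68) = 0, μ(69) = 1, μ(70) = -1, μ(71) = -1, μ(72) = 0, μ(73) = -1, μ(74) = 1, μ(75) = 0, μ(76) = 0, μ(77) = 1, μ(78) = -1, μ(79) = -1, μ(80) = 0, μ(81) = 0, μ(82) = 1, μ(83) = -1, μ(84) = 0, μ(85) = 1, μ(86) = 1, μ(87) = 1, μ(88) = 0, μ(89) = -1, μ(90) = 0, μ(91) = 1, μ(92) = 0, μ(93) = 1, μ(94) = 1, μ(95) = 1, μ(96) = 0, μ(97) = -1, μ(98) = 0, μ(99) = 0, μ(100) = 0, μ(101) = -1, μ(102) = -1, μ(103) = -1, μ(104) = 0, μ(105) = -1, μ(106) = 1, μ(107) = -1, μ(108) = 0, μ(109) = -1, μ(110) = -1, μ(111) = 1, μ(112) = 0, μ(113) = -1, μ(114) = -1, μ(115) = 1, μ(116) = 0, μ(117) = 0, μ(118) = 1, μ(119) = 1, μ(120) = 0, μ(121) = 0, μ(122) = 1, μ(123) = 1, μ(124) = 0, μ(125) = 0, μ(126) = 0, μ(127) = -1, μ(128) = 0, μ(129) = 1, μ(130) = -1, μ(131) = -1, μ(132) = 0, μ(133) = 1, μ(134) = 1, μ(135) = 0, μ(136) = 0, μ(137) = -1, μ(138) = -1, μ(139) = -1, μ(140) = 0, μ(141) = 1, μ(142) = 1, μ(143) = 1, μ(144) = 0, μ(145) = 1, μ(146) = 1, μ(147) = 0, μ(148) = 0, μ(149) = -1, μ(150) = 0, μ(151) = -1, μ(152) = 0, μ(153) = 0, μ(154) = -1, μ(155) = 1, μ(156) = 0, μ(157) = -1, μ(158) = 1, μ(159) = 1, μ(160) = 0, μ(161) = 1, μ(162) = 0, μ(163) = -1, μ(164) = 0, μ(165) = -1, μ(166) = 1, μ(167) = -1, μ(168) = 0, μ(169) = 0, μ(170) = -1, μ(171) = 0, μ(172) = 0, μ(173) = -1, μ(174) = -1, μ(175) = 0, μ(176) = 0, μ(177) = 1, μ(178) = 1, μ(179) = -1, μ(180) = 0, μ(181) = -1, μ(182) = -1, μ(183) = 1, μ(184) = 0, μ(185) = 1, μ(186) = -1, μ(187) = 1, μ(188) = 0, μ(189) = 0, μ(190) = -1, μ(191) = -1. Summing all 191 values: -5. (Mertens function M(x) = Σ_{n ≤ x} μ(n); on average M(x) should be small (PNT ⟺ M(x) = o(x)).)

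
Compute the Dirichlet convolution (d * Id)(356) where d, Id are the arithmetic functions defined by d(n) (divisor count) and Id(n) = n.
(d * Id)(356) = 1001

Divisors of 356: [1, 2, 4, 89, 178, 356]. For each d | 356:
  d = 1: d(1) · Id(356/1) = 1 · 356 = 356
  d = 2: d(2) · Id(356/2) = 2 · 178 = 356
  d = 4: d(4) · Id(356/4) = 3 · 89 = 267
  d = 89: d(89) · Id(356/89) = 2 · 4 = 8
  d = 178: d(178) · Id(356/178) = 4 · 2 = 8
  d = 356: d(356) · Id(356/356) = 6 · 1 = 6
Summing: (d * Id)(356) = 356 + 356 + 267 + 8 + 8 + 6 = 1001.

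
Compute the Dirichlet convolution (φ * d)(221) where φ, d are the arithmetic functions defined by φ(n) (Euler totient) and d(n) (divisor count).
(φ * d)(221) = 252

Divisors of 221: [1, 13, 17, 221]. For each d | 221:
  d = 1: φ(1) · d(221/1) = 1 · 4 = 4
  d = 13: φ(13) · d(221/13) = 12 · 2 = 24
  d = 17: φ(17) · d(221/17) = 16 · 2 = 32
  d = 221: φ(221) · d(221/221) = 192 · 1 = 192
Summing: (φ * d)(221) = 4 + 24 + 32 + 192 = 252.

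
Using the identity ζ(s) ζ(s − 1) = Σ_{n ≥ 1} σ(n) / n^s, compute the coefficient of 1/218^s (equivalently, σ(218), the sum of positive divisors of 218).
σ(218) = 330

In the product (Σ m^0/m^s)(Σ k / k^s) = Σ (Σ_{d | n} d) / n^s, the coefficient of 1/n^s is σ(n) = Σ_{d | n} d. For n = 218, divisors are [1, 2, 109, 218]; summing: σ(218) = 330.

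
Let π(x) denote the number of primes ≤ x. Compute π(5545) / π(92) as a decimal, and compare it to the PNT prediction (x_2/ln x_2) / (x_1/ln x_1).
π(5545)/π(92) = 732/24 ≈ 30.5000;  PNT prediction ≈ 31.6143.

π(92) = 24 and π(5545) = 732, so π(5545)/π(92) ≈ 30.5000. The PNT-predicted ratio is (5545/ln(5545)) / (92/ln(92)) ≈ 31.6143. The two agree to within a few percent, as expected.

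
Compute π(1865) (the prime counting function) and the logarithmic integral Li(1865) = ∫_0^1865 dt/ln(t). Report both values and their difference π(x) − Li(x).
π(1865) = 284;  Li(1865) ≈ 296.97;  π(x) − Li(x) ≈ -12.97.

Direct count of primes ≤ 1865 gives π(1865) = 284. Numerical evaluation of the logarithmic integral gives Li(1865) ≈ 296.97. The difference π(x) − Li(x) ≈ -12.97 is typically negative for small/moderate x (Li(x) overestimates), though Littlewood's theorem shows this sign changes infinitely often.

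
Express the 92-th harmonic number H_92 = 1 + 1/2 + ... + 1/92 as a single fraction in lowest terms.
H_92 = 3668893996878372053122809260004199377461/718766754945489455304472257065075294400

Direct summation: H_92 = 1 + 1/2 + ... + 1/92. The least common denominator is lcm(1, ..., 92) = 718766754945489455304472257065075294400; over this denominator the numerator is 718766754945489455304472257065075294400 + 359383377472744727652236128532537647200 + 239588918315163151768157419021691764800 + 179691688736372363826118064266268823600 + 143753350989097891060894451413015058880 + 119794459157581575884078709510845882400 + 102680964992212779329210322437867899200 + 89845844368186181913059032133134411800 + 79862972771721050589385806340563921600 + 71876675494548945530447225706507529440 + 65342432267771768664042932460461390400 + 59897229578790787942039354755422941200 + 55289750380422265792651712081928868800 + 51340482496106389664605161218933949600 + 47917783663032630353631483804338352960 + 44922922184093090956529516066567205900 + 42280397349734673841439544533239723200 + 39931486385860525294692903170281960800 + 37829829207657339752866960898161857600 + 35938337747274472765223612853253764720 + 34226988330737593109736774145955966400 + 32671216133885884332021466230230695200 + 31250728475890845882803141611525012800 + 29948614789395393971019677377711470600 + 28750670197819578212178890282603011776 + 27644875190211132896325856040964434400 + 26620990923907016863128602113521307200 + 25670241248053194832302580609466974800 + 24785060515361705355326629553968113600 + 23958891831516315176815741902169176480 + 23186024353080305009821685711776622400 + 22461461092046545478264758033283602950 + 21780810755923922888014310820153796800 + 21140198674867336920719772266619861600 + 20536192998442555865842064487573579840 + 19965743192930262647346451585140980400 + 19426128512040255548769520461218251200 + 18914914603828669876433480449080928800 + 18429916793474088597550570693976289600 + 17969168873637236382611806426626882360 + 17530896462085108665962737977196958400 + 17113494165368796554868387072977983200 + 16715505928964871053592378071280820800 + 16335608066942942166010733115115347600 + 15972594554344210117877161268112784320 + 15625364237945422941401570805762506400 + 15292909679691265006478133129044155200 + 14974307394697696985509838688855735300 + 14668709284601825618458617491123985600 + 14375335098909789106089445141301505888 + 14093465783244891280479848177746574400 + 13822437595105566448162928020482217200 + 13561636885763951986876835038963684800 + 13310495461953508431564301056760653600 + 13068486453554353732808586492092278080 + 12835120624026597416151290304733487400 + 12609943069219113250955653632720619200 + 12392530257680852677663314776984056800 + 12182487371957448394991055204492801600 + 11979445915758157588407870951084588240 + 11783061556483433693515938640411070400 + 11593012176540152504910842855888311200 + 11408996110245864369912258048651988800 + 11230730546023272739132379016641801475 + 11057950076084453158530342416385773760 + 10890405377961961444007155410076898400 + 10727862014111782914992123239777243200 + 10570099337433668460359886133309930800 + 10416909491963615294267713870508337600 + 10268096499221277932921032243786789920 + 10123475421767457116964397986832046400 + 9982871596465131323673225792570490200 + 9846119930760129524718798041987332800 + 9713064256020127774384760230609125600 + 9583556732606526070726296760867670592 + 9457457301914334938216740224540464400 + 9334633181110252666291847494351627200 + 9214958396737044298775285346988144800 + 9098313353740372851955345026140193600 + 8984584436818618191305903213313441180 + 8873663641302338954376200704507102400 + 8765448231042554332981368988598479200 + 8659840421029993437403280205603316800 + 8556747082684398277434193536488991600 + 8456079469946934768287908906647944640 + 8357752964482435526796189035640410400 + 8261686838453901785108876517989371200 + 8167804033471471083005366557557673800 + 8076030954443701744994070304101969600 + 7986297277172105058938580634056392160 + 7898535768631752256093101725989838400 + 7812682118972711470700785402881253200 = 3668893996878372053122809260004199377461, so H_92 = 3668893996878372053122809260004199377461/718766754945489455304472257065075294400 (already in lowest terms) ≈ 5.10443. (The PNT-adjacent estimate ln(92) + γ ≈ 5.09900 matches within O(1/n).)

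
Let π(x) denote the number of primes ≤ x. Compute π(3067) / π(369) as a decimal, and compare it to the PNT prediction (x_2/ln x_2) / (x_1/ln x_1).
π(3067)/π(369) = 439/73 ≈ 6.0137;  PNT prediction ≈ 6.1193.

π(369) = 73 and π(3067) = 439, so π(3067)/π(369) ≈ 6.0137. The PNT-predicted ratio is (3067/ln(3067)) / (369/ln(369)) ≈ 6.1193. The two agree to within a few percent, as expected.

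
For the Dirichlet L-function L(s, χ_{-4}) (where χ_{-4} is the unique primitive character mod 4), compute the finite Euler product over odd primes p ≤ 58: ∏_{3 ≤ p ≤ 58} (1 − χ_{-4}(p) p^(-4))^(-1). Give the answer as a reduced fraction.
∏ = 257364431333305770108011762895409938991497014556861335561/260241495905762991772533773778373936417391479107040051200

The odd primes p ≤ 58 are [3, 5, 7, 11, 13, 17, 19, 23, 29, 31, 37, 41, 43, 47, 53]. For each, χ(p) = 1 if p ≡ 1 mod 4, χ(p) = −1 if p ≡ 3 mod 4. Taking (1 − χ(p)/p^4)^(-1) = p^4/(p^4 − χ(p)): (1 − (-1)/3^4)^(-1) · (1 − (1)/5^4)^(-1) · (1 − (-1)/7^4)^(-1) · (1 − (-1)/11^4)^(-1) · (1 − (1)/13^4)^(-1) · (1 − (1)/17^4)^(-1) · (1 − (-1)/19^4)^(-1) · (1 − (-1)/23^4)^(-1) · (1 − (1)/29^4)^(-1) · (1 − (-1)/31^4)^(-1) · (1 − (1)/37^4)^(-1) · (1 − (1)/41^4)^(-1) · (1 − (-1)/43^4)^(-1) · (1 − (-1)/47^4)^(-1) · (1 − (1)/53^4)^(-1) = 257364431333305770108011762895409938991497014556861335561/260241495905762991772533773778373936417391479107040051200.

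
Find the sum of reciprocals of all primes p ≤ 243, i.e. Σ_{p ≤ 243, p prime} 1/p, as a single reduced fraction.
Σ 1/p = 506873196134241441348690763593294873492730445394823722837469097176314709804649267964680634478659521/256041159035492609053110100510385311995538591998443060216114576417920917800321526504084465112487730

π(243) = 53, so the primes ≤ 243 are [2, 3, 5, 7, 11, 13, 17, 19, 23, 29, 31, 37, 41, 43, 47, 53, 59, 61, 67, 71, 73, 79, 83, 89, 97, 101, 103, 107, 109, 113, 127, 131, 137, 139, 149, 151, 157, 163, 167, 173, 179, 181, 191, 193, 197, 199, 211, 223, 227, 229, 233, 239, 241]. Summing 1/p over these primes: 506873196134241441348690763593294873492730445394823722837469097176314709804649267964680634478659521/256041159035492609053110100510385311995538591998443060216114576417920917800321526504084465112487730 ≈ 1.9797. Mertens estimate ln ln(243) + 0.2615 ≈ 1.9650.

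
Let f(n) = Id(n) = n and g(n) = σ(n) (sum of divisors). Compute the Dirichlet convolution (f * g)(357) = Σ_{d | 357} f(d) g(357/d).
(Id * σ)(357) = 3675

Divisors of 357: [1, 3, 7, 17, 21, 51, 119, 357]. For each d | 357:
  d = 1: Id(1) · σ(357/1) = 1 · 576 = 576
  d = 3: Id(3) · σ(357/3) = 3 · 144 = 432
  d = 7: Id(7) · σ(357/7) = 7 · 72 = 504
  d = 17: Id(17) · σ(357/17) = 17 · 32 = 544
  d = 21: Id(21) · σ(357/21) = 21 · 18 = 378
  d = 51: Id(51) · σ(357/51) = 51 · 8 = 408
  d = 119: Id(119) · σ(357/119) = 119 · 4 = 476
  d = 357: Id(357) · σ(357/357) = 357 · 1 = 357
Summing: (Id * σ)(357) = 576 + 432 + 504 + 544 + 378 + 408 + 476 + 357 = 3675.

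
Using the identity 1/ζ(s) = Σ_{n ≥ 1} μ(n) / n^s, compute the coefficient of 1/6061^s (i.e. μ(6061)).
μ(6061) = -1

Factor n = 6061 = 11 · 19 · 29. μ(n) = 0 if any exponent ≥ 2 (not squarefree); otherwise μ(n) = (−1)^{ω(n)} where ω(n) is the number of distinct prime factors. Applying: μ(6061) = -1.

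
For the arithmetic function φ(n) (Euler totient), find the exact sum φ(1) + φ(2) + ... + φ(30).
Σ_{n ≤ 30} φ(n) = 278

Compute φ(n) for each 1 ≤ n ≤ 30: φ(1) = 1, φ(2) = 1, φ(3) = 2, φ(4) = 2, φ(5) = 4, φ(6) = 2, φ(7) = 6, φ(8) = 4, φ(9) = 6, φ(10) = 4, φ(11) = 10, φ(12) = 4, φ(13) = 12, φ(14) = 6, φ(15) = 8, φ(16) = 8, φ(17) = 16, φ(18) = 6, φ(19) = 18, φ(20) = 8, φ(21) = 12, φ(22) = 10, φ(23) = 22, φ(24) = 8, φ(25) = 20, φ(26) = 12, φ(27) = 18, φ(28) = 12, φ(29) = 28, φ(30) = 8. Summing all 30 values: 278. (Average order: Σ_{n ≤ x} φ(n) ~ (3/π²) x². For x = 30, (3/π²)·30² ≈ 273.57.)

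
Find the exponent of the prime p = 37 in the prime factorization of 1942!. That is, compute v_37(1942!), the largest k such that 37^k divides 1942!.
v_37(1942!) = 53

Legendre's formula: v_p(n!) = Σ_{k ≥ 1} ⌊n / p^k⌋. For p = 37, n = 1942, the terms are:
  ⌊1942/37^1⌋ = ⌊1942/37⌋ = 52
  ⌊1942/37^2⌋ = ⌊1942/1369⌋ = 1
(the next term ⌊1942/37^3⌋ = 0, terminating the sum). Summing: v_37(1942!) = 52 + 1 = 53.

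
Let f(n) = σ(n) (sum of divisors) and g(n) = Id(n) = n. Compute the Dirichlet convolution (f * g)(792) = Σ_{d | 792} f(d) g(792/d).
(σ * Id)(792) = 38318

Divisors of 792: [1, 2, 3, 4, 6, 8, 9, 11, 12, 18, 22, 24, 33, 36, 44, 66, 72, 88, 99, 132, 198, 264, 396, 792]. For each d | 792:
  d = 1: σ(1) · Id(792/1) = 1 · 792 = 792
  d = 2: σ(2) · Id(792/2) = 3 · 396 = 1188
  d = 3: σ(3) · Id(792/3) = 4 · 264 = 1056
  d = 4: σ(4) · Id(792/4) = 7 · 198 = 1386
  d = 6: σ(6) · Id(792/6) = 12 · 132 = 1584
  d = 8: σ(8) · Id(792/8) = 15 · 99 = 1485
  d = 9: σ(9) · Id(792/9) = 13 · 88 = 1144
  d = 11: σ(11) · Id(792/11) = 12 · 72 = 864
  d = 12: σ(12) · Id(792/12) = 28 · 66 = 1848
  d = 18: σ(18) · Id(792/18) = 39 · 44 = 1716
  d = 22: σ(22) · Id(792/22) = 36 · 36 = 1296
  d = 24: σ(24) · Id(792/24) = 60 · 33 = 1980
  d = 33: σ(33) · Id(792/33) = 48 · 24 = 1152
  d = 36: σ(36) · Id(792/36) = 91 · 22 = 2002
  d = 44: σ(44) · Id(792/44) = 84 · 18 = 1512
  d = 66: σ(66) · Id(792/66) = 144 · 12 = 1728
  d = 72: σ(72) · Id(792/72) = 195 · 11 = 2145
  d = 88: σ(88) · Id(792/88) = 180 · 9 = 1620
  d = 99: σ(99) · Id(792/99) = 156 · 8 = 1248
  d = 132: σ(132) · Id(792/132) = 336 · 6 = 2016
  d = 198: σ(198) · Id(792/198) = 468 · 4 = 1872
  d = 264: σ(264) · Id(792/264) = 720 · 3 = 2160
  d = 396: σ(396) · Id(792/396) = 1092 · 2 = 2184
  d = 792: σ(792) · Id(792/792) = 2340 · 1 = 2340
Summing: (σ * Id)(792) = 792 + 1188 + 1056 + 1386 + 1584 + 1485 + 1144 + 864 + 1848 + 1716 + 1296 + 1980 + 1152 + 2002 + 1512 + 1728 + 2145 + 1620 + 1248 + 2016 + 1872 + 2160 + 2184 + 2340 = 38318.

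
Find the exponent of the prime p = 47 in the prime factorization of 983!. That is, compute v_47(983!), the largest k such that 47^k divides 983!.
v_47(983!) = 20

Legendre's formula: v_p(n!) = Σ_{k ≥ 1} ⌊n / p^k⌋. For p = 47, n = 983, the terms are:
  ⌊983/47^1⌋ = ⌊983/47⌋ = 20
(the next term ⌊983/47^2⌋ = 0, terminating the sum). Summing: v_47(983!) = 20 = 20.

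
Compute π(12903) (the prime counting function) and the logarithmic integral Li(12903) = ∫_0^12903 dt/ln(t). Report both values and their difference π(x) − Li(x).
π(12903) = 1535;  Li(12903) ≈ 1556.86;  π(x) − Li(x) ≈ -21.86.

Direct count of primes ≤ 12903 gives π(12903) = 1535. Numerical evaluation of the logarithmic integral gives Li(12903) ≈ 1556.86. The difference π(x) − Li(x) ≈ -21.86 is typically negative for small/moderate x (Li(x) overestimates), though Littlewood's theorem shows this sign changes infinitely often.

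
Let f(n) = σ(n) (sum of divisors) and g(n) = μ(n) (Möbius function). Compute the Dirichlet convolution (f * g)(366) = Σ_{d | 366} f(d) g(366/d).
(σ * μ)(366) = 366

Divisors of 366: [1, 2, 3, 6, 61, 122, 183, 366]. For each d | 366:
  d = 1: σ(1) · μ(366/1) = 1 · -1 = -1
  d = 2: σ(2) · μ(366/2) = 3 · 1 = 3
  d = 3: σ(3) · μ(366/3) = 4 · 1 = 4
  d = 6: σ(6) · μ(366/6) = 12 · -1 = -12
  d = 61: σ(61) · μ(366/61) = 62 · 1 = 62
  d = 122: σ(122) · μ(366/122) = 186 · -1 = -186
  d = 183: σ(183) · μ(366/183) = 248 · -1 = -248
  d = 366: σ(366) · μ(366/366) = 744 · 1 = 744
Summing: (σ * μ)(366) = -1 + 3 + 4 + -12 + 62 + -186 + -248 + 744 = 366.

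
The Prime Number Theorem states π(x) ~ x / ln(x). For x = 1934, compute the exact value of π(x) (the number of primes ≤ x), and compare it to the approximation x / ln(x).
π(1934) = 295;  x/ln(x) ≈ 255.57;  relative error ≈ 13.37%.

Directly count primes up to 1934: π(1934) = 295. The PNT approximation gives 1934/ln(1934) ≈ 1934/7.56735 ≈ 255.57. Relative error (π(x) − x/ln(x)) / π(x) ≈ 13.37%; the approximation is known to undercount slightly (Li(x) is a better estimate).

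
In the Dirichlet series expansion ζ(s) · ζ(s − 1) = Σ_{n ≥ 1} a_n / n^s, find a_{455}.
σ(455) = 672

In the product (Σ m^0/m^s)(Σ k / k^s) = Σ (Σ_{d | n} d) / n^s, the coefficient of 1/n^s is σ(n) = Σ_{d | n} d. For n = 455, divisors are [1, 5, 7, 13, 35, 65, 91, 455]; summing: σ(455) = 672.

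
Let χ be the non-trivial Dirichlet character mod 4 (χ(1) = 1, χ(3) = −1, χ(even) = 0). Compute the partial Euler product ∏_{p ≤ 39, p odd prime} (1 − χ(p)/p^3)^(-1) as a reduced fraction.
∏ = 23039676015771696171729025/23777920687809392849977344

The odd primes p ≤ 39 are [3, 5, 7, 11, 13, 17, 19, 23, 29, 31, 37]. For each, χ(p) = 1 if p ≡ 1 mod 4, χ(p) = −1 if p ≡ 3 mod 4. Taking (1 − χ(p)/p^3)^(-1) = p^3/(p^3 − χ(p)): (1 − (-1)/3^3)^(-1) · (1 − (1)/5^3)^(-1) · (1 − (-1)/7^3)^(-1) · (1 − (-1)/11^3)^(-1) · (1 − (1)/13^3)^(-1) · (1 − (1)/17^3)^(-1) · (1 − (-1)/19^3)^(-1) · (1 − (-1)/23^3)^(-1) · (1 − (1)/29^3)^(-1) · (1 − (-1)/31^3)^(-1) · (1 − (1)/37^3)^(-1) = 23039676015771696171729025/23777920687809392849977344.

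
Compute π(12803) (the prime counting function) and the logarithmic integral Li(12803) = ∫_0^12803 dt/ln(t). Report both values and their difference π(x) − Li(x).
π(12803) = 1526;  Li(12803) ≈ 1546.29;  π(x) − Li(x) ≈ -20.29.

Direct count of primes ≤ 12803 gives π(12803) = 1526. Numerical evaluation of the logarithmic integral gives Li(12803) ≈ 1546.29. The difference π(x) − Li(x) ≈ -20.29 is typically negative for small/moderate x (Li(x) overestimates), though Littlewood's theorem shows this sign changes infinitely often.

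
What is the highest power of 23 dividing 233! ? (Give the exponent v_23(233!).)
v_23(233!) = 10

Legendre's formula: v_p(n!) = Σ_{k ≥ 1} ⌊n / p^k⌋. For p = 23, n = 233, the terms are:
  ⌊233/23^1⌋ = ⌊233/23⌋ = 10
(the next term ⌊233/23^2⌋ = 0, terminating the sum). Summing: v_23(233!) = 10 = 10.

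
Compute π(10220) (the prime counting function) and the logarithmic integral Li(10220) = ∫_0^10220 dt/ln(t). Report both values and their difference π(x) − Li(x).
π(10220) = 1253;  Li(10220) ≈ 1270.00;  π(x) − Li(x) ≈ -17.00.

Direct count of primes ≤ 10220 gives π(10220) = 1253. Numerical evaluation of the logarithmic integral gives Li(10220) ≈ 1270.00. The difference π(x) − Li(x) ≈ -17.00 is typically negative for small/moderate x (Li(x) overestimates), though Littlewood's theorem shows this sign changes infinitely often.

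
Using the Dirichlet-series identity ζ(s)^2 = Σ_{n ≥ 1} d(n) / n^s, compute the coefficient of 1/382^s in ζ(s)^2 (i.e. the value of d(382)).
d(382) = 4

ζ(s)^2 = (Σ 1/m^s)(Σ 1/k^s). The coefficient of 1/n^s in the product is the number of ordered pairs (m, k) with mk = n, which equals d(n). For n = 382, divisors are [1, 2, 191, 382], so d(382) = 4.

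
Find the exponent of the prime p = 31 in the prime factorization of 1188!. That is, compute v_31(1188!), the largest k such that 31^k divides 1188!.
v_31(1188!) = 39

Legendre's formula: v_p(n!) = Σ_{k ≥ 1} ⌊n / p^k⌋. For p = 31, n = 1188, the terms are:
  ⌊1188/31^1⌋ = ⌊1188/31⌋ = 38
  ⌊1188/31^2⌋ = ⌊1188/961⌋ = 1
(the next term ⌊1188/31^3⌋ = 0, terminating the sum). Summing: v_31(1188!) = 38 + 1 = 39.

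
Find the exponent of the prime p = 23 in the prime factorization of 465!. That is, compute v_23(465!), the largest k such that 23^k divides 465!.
v_23(465!) = 20

Legendre's formula: v_p(n!) = Σ_{k ≥ 1} ⌊n / p^k⌋. For p = 23, n = 465, the terms are:
  ⌊465/23^1⌋ = ⌊465/23⌋ = 20
(the next term ⌊465/23^2⌋ = 0, terminating the sum). Summing: v_23(465!) = 20 = 20.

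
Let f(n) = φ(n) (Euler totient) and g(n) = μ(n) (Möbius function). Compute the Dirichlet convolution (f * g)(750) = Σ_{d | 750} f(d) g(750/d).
(φ * μ)(750) = 0

Divisors of 750: [1, 2, 3, 5, 6, 10, 15, 25, 30, 50, 75, 125, 150, 250, 375, 750]. For each d | 750:
  d = 1: φ(1) · μ(750/1) = 1 · 0 = 0
  d = 2: φ(2) · μ(750/2) = 1 · 0 = 0
  d = 3: φ(3) · μ(750/3) = 2 · 0 = 0
  d = 5: φ(5) · μ(750/5) = 4 · 0 = 0
  d = 6: φ(6) · μ(750/6) = 2 · 0 = 0
  d = 10: φ(10) · μ(750/10) = 4 · 0 = 0
  d = 15: φ(15) · μ(750/15) = 8 · 0 = 0
  d = 25: φ(25) · μ(750/25) = 20 · -1 = -20
  d = 30: φ(30) · μ(750/30) = 8 · 0 = 0
  d = 50: φ(50) · μ(750/50) = 20 · 1 = 20
  d = 75: φ(75) · μ(750/75) = 40 · 1 = 40
  d = 125: φ(125) · μ(750/125) = 100 · 1 = 100
  d = 150: φ(150) · μ(750/150) = 40 · -1 = -40
  d = 250: φ(250) · μ(750/250) = 100 · -1 = -100
  d = 375: φ(375) · μ(750/375) = 200 · -1 = -200
  d = 750: φ(750) · μ(750/750) = 200 · 1 = 200
Summing: (φ * μ)(750) = 0 + 0 + 0 + 0 + 0 + 0 + 0 + -20 + 0 + 20 + 40 + 100 + -40 + -100 + -200 + 200 = 0.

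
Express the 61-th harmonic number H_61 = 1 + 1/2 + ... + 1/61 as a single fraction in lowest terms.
H_61 = 925372872575832277072279171/197044480683803711251893600

Direct summation: H_61 = 1 + 1/2 + ... + 1/61. The least common denominator is lcm(1, ..., 61) = 591133442051411133755680800; over this denominator the numerator is 591133442051411133755680800 + 295566721025705566877840400 + 197044480683803711251893600 + 147783360512852783438920200 + 118226688410282226751136160 + 98522240341901855625946800 + 84447634578773019107954400 + 73891680256426391719460100 + 65681493561267903750631200 + 59113344205141113375568080 + 53739403822855557614152800 + 49261120170950927812973400 + 45471803234723933365821600 + 42223817289386509553977200 + 39408896136760742250378720 + 36945840128213195859730050 + 34772555414788890220922400 + 32840746780633951875315600 + 31112286423758480723983200 + 29556672102570556687784040 + 28149211526257673035984800 + 26869701911427778807076400 + 25701454002235266685029600 + 24630560085475463906486700 + 23645337682056445350227232 + 22735901617361966682910800 + 21893831187089301250210400 + 21111908644693254776988600 + 20383911794876245991575200 + 19704448068380371125189360 + 19068820711335843024376800 + 18472920064106597929865025 + 17913134607618519204717600 + 17386277707394445110461200 + 16889526915754603821590880 + 16420373390316975937657800 + 15976579514903003615018400 + 15556143211879240361991600 + 15157267744907977788607200 + 14778336051285278343892020 + 14417888830522222774528800 + 14074605763128836517992400 + 13747289350032817064085600 + 13434850955713889403538200 + 13136298712253580750126240 + 12850727001117633342514800 + 12577307277689598590546400 + 12315280042737731953243350 + 12063947796967574158279200 + 11822668841028222675113616 + 11590851804929630073640800 + 11367950808680983341455400 + 11153461170781342146333600 + 10946915593544650625105200 + 10747880764571111522830560 + 10555954322346627388494300 + 10370762141252826907994400 + 10191955897438122995787600 + 10019210882227307351791200 + 9852224034190185562594680 + 9690712164777231700912800 = 2776118617727496831216837513, so H_61 = 2776118617727496831216837513/591133442051411133755680800; reducing by gcd(2776118617727496831216837513, 591133442051411133755680800) = 3 gives 925372872575832277072279171/197044480683803711251893600 ≈ 4.69626. (The PNT-adjacent estimate ln(61) + γ ≈ 4.68809 matches within O(1/n).)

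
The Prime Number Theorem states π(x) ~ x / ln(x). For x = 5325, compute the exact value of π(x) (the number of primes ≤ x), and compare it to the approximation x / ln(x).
π(5325) = 705;  x/ln(x) ≈ 620.62;  relative error ≈ 11.97%.

Directly count primes up to 5325: π(5325) = 705. The PNT approximation gives 5325/ln(5325) ≈ 5325/8.58017 ≈ 620.62. Relative error (π(x) − x/ln(x)) / π(x) ≈ 11.97%; the approximation is known to undercount slightly (Li(x) is a better estimate).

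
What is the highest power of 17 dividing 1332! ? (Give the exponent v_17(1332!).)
v_17(1332!) = 82

Legendre's formula: v_p(n!) = Σ_{k ≥ 1} ⌊n / p^k⌋. For p = 17, n = 1332, the terms are:
  ⌊1332/17^1⌋ = ⌊1332/17⌋ = 78
  ⌊1332/17^2⌋ = ⌊1332/289⌋ = 4
(the next term ⌊1332/17^3⌋ = 0, terminating the sum). Summing: v_17(1332!) = 78 + 4 = 82.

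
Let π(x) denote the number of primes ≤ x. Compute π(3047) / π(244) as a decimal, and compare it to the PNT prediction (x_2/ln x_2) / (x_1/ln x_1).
π(3047)/π(244) = 436/53 ≈ 8.2264;  PNT prediction ≈ 8.5574.

π(244) = 53 and π(3047) = 436, so π(3047)/π(244) ≈ 8.2264. The PNT-predicted ratio is (3047/ln(3047)) / (244/ln(244)) ≈ 8.5574. The two agree to within a few percent, as expected.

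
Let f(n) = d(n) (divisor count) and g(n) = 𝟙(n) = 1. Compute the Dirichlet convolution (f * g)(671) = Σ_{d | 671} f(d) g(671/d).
(d * 𝟙)(671) = 9

Divisors of 671: [1, 11, 61, 671]. For each d | 671:
  d = 1: d(1) · 𝟙(671/1) = 1 · 1 = 1
  d = 11: d(11) · 𝟙(671/11) = 2 · 1 = 2
  d = 61: d(61) · 𝟙(671/61) = 2 · 1 = 2
  d = 671: d(671) · 𝟙(671/671) = 4 · 1 = 4
Summing: (d * 𝟙)(671) = 1 + 2 + 2 + 4 = 9.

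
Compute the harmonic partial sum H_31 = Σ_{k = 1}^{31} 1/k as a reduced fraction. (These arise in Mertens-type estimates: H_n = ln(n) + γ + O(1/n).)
H_31 = 290774257297357/72201776446800

Direct summation: H_31 = 1 + 1/2 + ... + 1/31. The least common denominator is lcm(1, ..., 31) = 72201776446800; over this denominator the numerator is 72201776446800 + 36100888223400 + 24067258815600 + 18050444111700 + 14440355289360 + 12033629407800 + 10314539492400 + 9025222055850 + 8022419605200 + 7220177644680 + 6563797858800 + 6016814703900 + 5553982803600 + 5157269746200 + 4813451763120 + 4512611027925 + 4247163320400 + 4011209802600 + 3800093497200 + 3610088822340 + 3438179830800 + 3281898929400 + 3139207671600 + 3008407351950 + 2888071057872 + 2776991401800 + 2674139868400 + 2578634873100 + 2489716429200 + 2406725881560 + 2329089562800 = 290774257297357, so H_31 = 290774257297357/72201776446800 (already in lowest terms) ≈ 4.02725. (The PNT-adjacent estimate ln(31) + γ ≈ 4.01120 matches within O(1/n).)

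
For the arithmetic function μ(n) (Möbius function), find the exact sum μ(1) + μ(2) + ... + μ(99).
Σ_{n ≤ 99} μ(n) = 1

Compute μ(n) for each 1 ≤ n ≤ 99: μ(1) = 1, μ(2) = -1, μ(3) = -1, μ(4) = 0, μ(5) = -1, μ(6) = 1, μ(7) = -1, μ(8) = 0, μ(9) = 0, μ(10) = 1, μ(11) = -1, μ(12) = 0, μ(13) = -1, μ(14) = 1, μ(15) = 1, μ(16) = 0, μ(17) = -1, μ(18) = 0, μ(19) = -1, μ(20) = 0, μ(21) = 1, μ(22) = 1, μ(23) = -1, μ(24) = 0, μ(25) = 0, μ(26) = 1, μ(27) = 0, μ(28) = 0, μ(29) = -1, μ(30) = -1, μ(31) = -1, μ(32) = 0, μ(33) = 1, μ(34) = 1, μ(35) = 1, μ(36) = 0, μ(37) = -1, μ(38) = 1, μ(39) = 1, μ(40) = 0, μ(41) = -1, μ(42) = -1, μ(43) = -1, μ(44) = 0, μ(45) = 0, μ(46) = 1, μ(47) = -1, μ(48) = 0, μ(49) = 0, μ(50) = 0, μ(51) = 1, μ(52) = 0, μ(53) = -1, μ(54) = 0, μ(55) = 1, μ(56) = 0, μ(57) = 1, μ(58) = 1, μ(59) = -1, μ(60) = 0, μ(61) = -1, μ(62) = 1, μ(63) = 0, μ(64) = 0, μ(65) = 1, μ(66) = -1, μ(67) = -1, μ(68) = 0, μ(69) = 1, μ(70) = -1, μ(71) = -1, μ(72) = 0, μ(73) = -1, μ(74) = 1, μ(75) = 0, μ(76) = 0, μ(77) = 1, μ(78) = -1, μ(79) = -1, μ(80) = 0, μ(81) = 0, μ(82) = 1, μ(83) = -1, μ(84) = 0, μ(85) = 1, μ(86) = 1, μ(87) = 1, μ(88) = 0, μ(89) = -1, μ(90) = 0, μ(91) = 1, μ(92) = 0, μ(93) = 1, μ(94) = 1, μ(95) = 1, μ(96) = 0, μ(97) = -1, μ(98) = 0, μ(99) = 0. Summing all 99 values: 1. (Mertens function M(x) = Σ_{n ≤ x} μ(n); on average M(x) should be small (PNT ⟺ M(x) = o(x)).)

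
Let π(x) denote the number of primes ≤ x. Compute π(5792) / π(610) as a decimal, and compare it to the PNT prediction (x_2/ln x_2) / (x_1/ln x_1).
π(5792)/π(610) = 760/111 ≈ 6.8468;  PNT prediction ≈ 7.0285.

π(610) = 111 and π(5792) = 760, so π(5792)/π(610) ≈ 6.8468. The PNT-predicted ratio is (5792/ln(5792)) / (610/ln(610)) ≈ 7.0285. The two agree to within a few percent, as expected.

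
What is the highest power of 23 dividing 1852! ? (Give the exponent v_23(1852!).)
v_23(1852!) = 83

Legendre's formula: v_p(n!) = Σ_{k ≥ 1} ⌊n / p^k⌋. For p = 23, n = 1852, the terms are:
  ⌊1852/23^1⌋ = ⌊1852/23⌋ = 80
  ⌊1852/23^2⌋ = ⌊1852/529⌋ = 3
(the next term ⌊1852/23^3⌋ = 0, terminating the sum). Summing: v_23(1852!) = 80 + 3 = 83.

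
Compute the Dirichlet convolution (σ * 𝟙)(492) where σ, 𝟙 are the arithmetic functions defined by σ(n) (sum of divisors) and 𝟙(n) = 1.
(σ * 𝟙)(492) = 2365

Divisors of 492: [1, 2, 3, 4, 6, 12, 41, 82, 123, 164, 246, 492]. For each d | 492:
  d = 1: σ(1) · 𝟙(492/1) = 1 · 1 = 1
  d = 2: σ(2) · 𝟙(492/2) = 3 · 1 = 3
  d = 3: σ(3) · 𝟙(492/3) = 4 · 1 = 4
  d = 4: σ(4) · 𝟙(492/4) = 7 · 1 = 7
  d = 6: σ(6) · 𝟙(492/6) = 12 · 1 = 12
  d = 12: σ(12) · 𝟙(492/12) = 28 · 1 = 28
  d = 41: σ(41) · 𝟙(492/41) = 42 · 1 = 42
  d = 82: σ(82) · 𝟙(492/82) = 126 · 1 = 126
  d = 123: σ(123) · 𝟙(492/123) = 168 · 1 = 168
  d = 164: σ(164) · 𝟙(492/164) = 294 · 1 = 294
  d = 246: σ(246) · 𝟙(492/246) = 504 · 1 = 504
  d = 492: σ(492) · 𝟙(492/492) = 1176 · 1 = 1176
Summing: (σ * 𝟙)(492) = 1 + 3 + 4 + 7 + 12 + 28 + 42 + 126 + 168 + 294 + 504 + 1176 = 2365.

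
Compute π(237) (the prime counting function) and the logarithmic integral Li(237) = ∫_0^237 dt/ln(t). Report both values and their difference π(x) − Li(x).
π(237) = 51;  Li(237) ≈ 57.06;  π(x) − Li(x) ≈ -6.06.

Direct count of primes ≤ 237 gives π(237) = 51. Numerical evaluation of the logarithmic integral gives Li(237) ≈ 57.06. The difference π(x) − Li(x) ≈ -6.06 is typically negative for small/moderate x (Li(x) overestimates), though Littlewood's theorem shows this sign changes infinitely often.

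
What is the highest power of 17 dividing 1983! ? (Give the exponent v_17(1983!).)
v_17(1983!) = 122

Legendre's formula: v_p(n!) = Σ_{k ≥ 1} ⌊n / p^k⌋. For p = 17, n = 1983, the terms are:
  ⌊1983/17^1⌋ = ⌊1983/17⌋ = 116
  ⌊1983/17^2⌋ = ⌊1983/289⌋ = 6
(the next term ⌊1983/17^3⌋ = 0, terminating the sum). Summing: v_17(1983!) = 116 + 6 = 122.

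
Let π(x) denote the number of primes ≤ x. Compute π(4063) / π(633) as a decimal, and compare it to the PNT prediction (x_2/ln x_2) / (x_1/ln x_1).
π(4063)/π(633) = 560/115 ≈ 4.8696;  PNT prediction ≈ 4.9825.

π(633) = 115 and π(4063) = 560, so π(4063)/π(633) ≈ 4.8696. The PNT-predicted ratio is (4063/ln(4063)) / (633/ln(633)) ≈ 4.9825. The two agree to within a few percent, as expected.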